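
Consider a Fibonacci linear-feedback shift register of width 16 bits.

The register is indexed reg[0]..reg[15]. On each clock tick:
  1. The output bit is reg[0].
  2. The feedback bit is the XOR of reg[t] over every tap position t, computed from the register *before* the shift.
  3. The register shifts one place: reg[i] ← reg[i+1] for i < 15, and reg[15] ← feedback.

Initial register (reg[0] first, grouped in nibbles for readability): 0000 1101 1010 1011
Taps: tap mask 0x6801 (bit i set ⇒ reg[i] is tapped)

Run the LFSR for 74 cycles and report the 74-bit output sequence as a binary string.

step | reg (before) | out | fb
   0 | 0000110110101011 | 0 | 1
   1 | 0001101101010111 | 0 | 1
   2 | 0011011010101111 | 0 | 0
   3 | 0110110101011110 | 0 | 1
   4 | 1101101010111101 | 1 | 1
   5 | 1011010101111011 | 1 | 1
   6 | 0110101011110111 | 0 | 1
   7 | 1101010111101111 | 1 | 1
   8 | 1010101111011111 | 1 | 0
   9 | 0101011110111110 | 0 | 1
  10 | 1010111101111101 | 1 | 1
  11 | 0101111011111011 | 0 | 0
  12 | 1011110111110110 | 1 | 0
  13 | 0111101111101100 | 0 | 1
  14 | 1111011111011001 | 1 | 0
  15 | 1110111110110010 | 1 | 1
  16 | 1101111101100101 | 1 | 0
  17 | 1011111011001010 | 1 | 0
  18 | 0111110110010100 | 0 | 0
  19 | 1111101100101000 | 1 | 1
  20 | 1111011001010001 | 1 | 0
  21 | 1110110010100010 | 1 | 0
  22 | 1101100101000100 | 1 | 0
  23 | 1011001010001000 | 1 | 1
  24 | 0110010100010001 | 0 | 1
  25 | 1100101000100011 | 1 | 0
  26 | 1001010001000110 | 1 | 1
  27 | 0010100010001101 | 0 | 1
  28 | 0101000100011011 | 0 | 0
  29 | 1010001000110110 | 1 | 0
  30 | 0100010001101100 | 0 | 1
  31 | 1000100011011001 | 1 | 0
  32 | 0001000110110010 | 0 | 0
  33 | 0010001101100100 | 0 | 1
  34 | 0100011011001001 | 0 | 0
  35 | 1000110110010010 | 1 | 1
  36 | 0001101100100101 | 0 | 1
  37 | 0011011001001011 | 0 | 1
  38 | 0110110010010111 | 0 | 1
  39 | 1101100100101111 | 1 | 1
  40 | 1011001001011111 | 1 | 0
  41 | 0110010010111110 | 0 | 1
  42 | 1100100101111101 | 1 | 1
  43 | 1001001011111011 | 1 | 1
  44 | 0010010111110111 | 0 | 1
  45 | 0100101111101111 | 0 | 0
  46 | 1001011111011110 | 1 | 0
  47 | 0010111110111100 | 0 | 0
  48 | 0101111101111000 | 0 | 1
  49 | 1011111011110001 | 1 | 0
  50 | 0111110111100010 | 0 | 1
  51 | 1111101111000101 | 1 | 0
  52 | 1111011110001010 | 1 | 0
  53 | 1110111100010100 | 1 | 1
  54 | 1101111000101001 | 1 | 1
  55 | 1011110001010011 | 1 | 1
  56 | 0111100010100111 | 0 | 0
  57 | 1111000101001110 | 1 | 1
  58 | 1110001010011101 | 1 | 1
  59 | 1100010100111011 | 1 | 1
  60 | 1000101001110111 | 1 | 0
  61 | 0001010011101110 | 0 | 0
  62 | 0010100111011100 | 0 | 0
  63 | 0101001110111000 | 0 | 1
  64 | 1010011101110001 | 1 | 0
  65 | 0100111011100010 | 0 | 1
  66 | 1001110111000101 | 1 | 0
  67 | 0011101110001010 | 0 | 1
  68 | 0111011100010101 | 0 | 0
  69 | 1110111000101010 | 1 | 0
  70 | 1101110001010100 | 1 | 1
  71 | 1011100010101001 | 1 | 1
  72 | 0111000101010011 | 0 | 0
  73 | 1110001010100110 | 1 | 1

00001101101010111101111101100101000100011011001001011111011110001010011101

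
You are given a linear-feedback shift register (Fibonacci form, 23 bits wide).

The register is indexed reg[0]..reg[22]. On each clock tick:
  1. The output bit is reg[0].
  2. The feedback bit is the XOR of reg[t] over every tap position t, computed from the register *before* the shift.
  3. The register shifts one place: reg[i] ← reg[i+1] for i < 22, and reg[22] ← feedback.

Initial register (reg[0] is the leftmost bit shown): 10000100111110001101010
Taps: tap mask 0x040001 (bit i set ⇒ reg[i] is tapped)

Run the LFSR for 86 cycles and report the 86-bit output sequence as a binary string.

10000100111110001101010110100100110101110001001111010111000101101001001100110111100100

tick  register→output (feedback)
  0  10000100111110001101010→1 (1)
  1  00001001111100011010101→0 (1)
  2  00010011111000110101011→0 (0)
  3  00100111110001101010110→0 (1)
  4  01001111100011010101101→0 (0)
  5  10011111000110101011010→1 (0)
  6  00111110001101010110100→0 (1)
  7  01111100011010101101001→0 (0)
  8  11111000110101011010010→1 (0)
  9  11110001101010110100100→1 (1)
 10  11100011010101101001001→1 (1)
 11  11000110101011010010011→1 (0)
 12  10001101010110100100110→1 (1)
 13  00011010101101001001101→0 (0)
 14  00110101011010010011010→0 (1)
 15  01101010110100100110101→0 (1)
 16  11010101101001001101011→1 (1)
 17  10101011010010011010111→1 (0)
 18  01010110100100110101110→0 (0)
 19  10101101001001101011100→1 (0)
 20  01011010010011010111000→0 (1)
 21  10110100100110101110001→1 (0)
 22  01101001001101011100010→0 (0)
 23  11010010011010111000100→1 (1)
 24  10100100110101110001001→1 (1)
 25  01001001101011100010011→0 (1)
 26  10010011010111000100111→1 (1)
 27  00100110101110001001111→0 (0)
 28  01001101011100010011110→0 (1)
 29  10011010111000100111101→1 (0)
 30  00110101110001001111010→0 (1)
 31  01101011100010011110101→0 (1)
 32  11010111000100111101011→1 (1)
 33  10101110001001111010111→1 (0)
 34  01011100010011110101110→0 (0)
 35  10111000100111101011100→1 (0)
 36  01110001001111010111000→0 (1)
 37  11100010011110101110001→1 (0)
 38  11000100111101011100010→1 (1)
 39  10001001111010111000101→1 (1)
 40  00010011110101110001011→0 (0)
 41  00100111101011100010110→0 (1)
 42  01001111010111000101101→0 (0)
 43  10011110101110001011010→1 (0)
 44  00111101011100010110100→0 (1)
 45  01111010111000101101001→0 (0)
 46  11110101110001011010010→1 (0)
 47  11101011100010110100100→1 (1)
 48  11010111000101101001001→1 (1)
 49  10101110001011010010011→1 (0)
 50  01011100010110100100110→0 (0)
 51  10111000101101001001100→1 (1)
 52  01110001011010010011001→0 (1)
 53  11100010110100100110011→1 (0)
 54  11000101101001001100110→1 (1)
 55  10001011010010011001101→1 (1)
 56  00010110100100110011011→0 (1)
 57  00101101001001100110111→0 (1)
 58  01011010010011001101111→0 (0)
 59  10110100100110011011110→1 (0)
 60  01101001001100110111100→0 (1)
 61  11010010011001101111001→1 (0)
 62  10100100110011011110010→1 (0)
 63  01001001100110111100100→0 (0)
 64  10010011001101111001000→1 (1)
 65  00100110011011110010001→0 (1)
 66  01001100110111100100011→0 (0)
 67  10011001101111001000110→1 (1)
 68  00110011011110010001101→0 (0)
 69  01100110111100100011010→0 (1)
 70  11001101111001000110101→1 (0)
 71  10011011110010001101010→1 (1)
 72  00110111100100011010101→0 (1)
 73  01101111001000110101011→0 (0)
 74  11011110010001101010110→1 (0)
 75  10111100100011010101100→1 (1)
 76  01111001000110101011001→0 (1)
 77  11110010001101010110011→1 (0)
 78  11100100011010101100110→1 (1)
 79  11001000110101011001101→1 (1)
 80  10010001101010110011011→1 (0)
 81  00100011010101100110110→0 (1)
 82  01000110101011001101101→0 (0)
 83  10001101010110011011010→1 (0)
 84  00011010101100110110100→0 (1)
 85  00110101011001101101001→0 (0)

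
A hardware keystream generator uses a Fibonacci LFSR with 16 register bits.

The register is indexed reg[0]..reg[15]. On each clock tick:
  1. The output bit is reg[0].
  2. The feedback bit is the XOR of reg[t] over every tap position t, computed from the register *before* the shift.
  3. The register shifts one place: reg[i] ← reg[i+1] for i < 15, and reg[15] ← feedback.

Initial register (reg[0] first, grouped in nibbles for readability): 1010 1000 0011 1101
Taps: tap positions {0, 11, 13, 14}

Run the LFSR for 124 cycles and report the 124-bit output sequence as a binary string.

1010100000111101100100100111111000101101110111000101000100111101010000111011100111000100000111011110110110101110111110111111

k : reg_k → out_k, fb_k
0: 1010100000111101 → 1, fb=1
1: 0101000001111011 → 0, fb=0
2: 1010000011110110 → 1, fb=0
3: 0100000111101100 → 0, fb=1
4: 1000001111011001 → 1, fb=0
5: 0000011110110010 → 0, fb=0
6: 0000111101100100 → 0, fb=1
7: 0001111011001001 → 0, fb=0
8: 0011110110010010 → 0, fb=0
9: 0111101100100100 → 0, fb=1
10: 1111011001001001 → 1, fb=1
11: 1110110010010011 → 1, fb=1
12: 1101100100100111 → 1, fb=1
13: 1011001001001111 → 1, fb=1
14: 0110010010011111 → 0, fb=1
15: 1100100100111111 → 1, fb=0
16: 1001001001111110 → 1, fb=0
17: 0010010011111100 → 0, fb=0
18: 0100100111111000 → 0, fb=1
19: 1001001111110001 → 1, fb=0
20: 0010011111100010 → 0, fb=1
21: 0100111111000101 → 0, fb=1
22: 1001111110001011 → 1, fb=0
23: 0011111100010110 → 0, fb=1
24: 0111111000101101 → 0, fb=1
25: 1111110001011011 → 1, fb=1
26: 1111100010110111 → 1, fb=0
27: 1111000101101110 → 1, fb=1
28: 1110001011011101 → 1, fb=1
29: 1100010110111011 → 1, fb=1
30: 1000101101110111 → 1, fb=0
31: 0001011011101110 → 0, fb=0
32: 0010110111011100 → 0, fb=0
33: 0101101110111000 → 0, fb=1
34: 1011011101110001 → 1, fb=0
35: 0110111011100010 → 0, fb=1
36: 1101110111000101 → 1, fb=0
37: 1011101110001010 → 1, fb=0
38: 0111011100010100 → 0, fb=0
39: 1110111000101000 → 1, fb=1
40: 1101110001010001 → 1, fb=0
41: 1011100010100010 → 1, fb=0
42: 0111000101000100 → 0, fb=1
43: 1110001010001001 → 1, fb=1
44: 1100010100010011 → 1, fb=1
45: 1000101000100111 → 1, fb=1
46: 0001010001001111 → 0, fb=0
47: 0010100010011110 → 0, fb=1
48: 0101000100111101 → 0, fb=0
49: 1010001001111010 → 1, fb=1
50: 0100010011110101 → 0, fb=0
51: 1000100111101010 → 1, fb=0
52: 0001001111010100 → 0, fb=0
53: 0010011110101000 → 0, fb=0
54: 0100111101010000 → 0, fb=1
55: 1001111010100001 → 1, fb=1
56: 0011110101000011 → 0, fb=1
57: 0111101010000111 → 0, fb=0
58: 1111010100001110 → 1, fb=1
59: 1110101000011101 → 1, fb=1
60: 1101010000111011 → 1, fb=1
61: 1010100001110111 → 1, fb=0
62: 0101000011101110 → 0, fb=0
63: 1010000111011100 → 1, fb=1
64: 0100001110111001 → 0, fb=1
65: 1000011101110011 → 1, fb=1
66: 0000111011100111 → 0, fb=0
67: 0001110111001110 → 0, fb=0
68: 0011101110011100 → 0, fb=0
69: 0111011100111000 → 0, fb=1
70: 1110111001110001 → 1, fb=0
71: 1101110011100010 → 1, fb=0
72: 1011100111000100 → 1, fb=0
73: 0111001110001000 → 0, fb=0
74: 1110011100010000 → 1, fb=0
75: 1100111000100000 → 1, fb=1
76: 1001110001000001 → 1, fb=1
77: 0011100010000011 → 0, fb=1
78: 0111000100000111 → 0, fb=0
79: 1110001000001110 → 1, fb=1
80: 1100010000011101 → 1, fb=1
81: 1000100000111011 → 1, fb=1
82: 0001000001110111 → 0, fb=1
83: 0010000011101111 → 0, fb=0
84: 0100000111011110 → 0, fb=1
85: 1000001110111101 → 1, fb=1
86: 0000011101111011 → 0, fb=0
87: 0000111011110110 → 0, fb=1
88: 0001110111101101 → 0, fb=1
89: 0011101111011011 → 0, fb=0
90: 0111011110110110 → 0, fb=1
91: 1110111101101101 → 1, fb=0
92: 1101111011011010 → 1, fb=1
93: 1011110110110101 → 1, fb=1
94: 0111101101101011 → 0, fb=1
95: 1111011011010111 → 1, fb=0
96: 1110110110101110 → 1, fb=1
97: 1101101101011101 → 1, fb=1
98: 1011011010111011 → 1, fb=1
99: 0110110101110111 → 0, fb=1
100: 1101101011101111 → 1, fb=1
101: 1011010111011111 → 1, fb=0
102: 0110101110111110 → 0, fb=1
103: 1101011101111101 → 1, fb=1
104: 1010111011111011 → 1, fb=1
105: 0101110111110111 → 0, fb=1
106: 1011101111101111 → 1, fb=1
107: 0111011111011111 → 0, fb=1
108: 1110111110111111 → 1, fb=0
109: 1101111101111110 → 1, fb=0
110: 1011111011111100 → 1, fb=1
111: 0111110111111001 → 0, fb=1
112: 1111101111110011 → 1, fb=1
113: 1111011111100111 → 1, fb=1
114: 1110111111001111 → 1, fb=1
115: 1101111110011111 → 1, fb=0
116: 1011111100111110 → 1, fb=0
117: 0111111001111100 → 0, fb=0
118: 1111110011111000 → 1, fb=0
119: 1111100111110000 → 1, fb=0
120: 1111001111100000 → 1, fb=1
121: 1110011111000001 → 1, fb=1
122: 1100111110000011 → 1, fb=0
123: 1001111100000110 → 1, fb=1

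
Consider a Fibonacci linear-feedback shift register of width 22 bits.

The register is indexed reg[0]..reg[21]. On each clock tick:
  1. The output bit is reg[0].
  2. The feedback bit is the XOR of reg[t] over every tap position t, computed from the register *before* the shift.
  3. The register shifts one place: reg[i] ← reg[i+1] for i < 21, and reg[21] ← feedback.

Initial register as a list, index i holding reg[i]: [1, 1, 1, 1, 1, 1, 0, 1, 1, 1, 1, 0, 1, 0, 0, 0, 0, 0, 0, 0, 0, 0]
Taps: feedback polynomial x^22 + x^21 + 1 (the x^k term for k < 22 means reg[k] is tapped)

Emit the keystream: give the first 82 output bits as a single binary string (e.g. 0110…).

k : reg_k → out_k, fb_k
0: 1111110111101000000000 → 1, fb=1
1: 1111101111010000000001 → 1, fb=0
2: 1111011110100000000010 → 1, fb=1
3: 1110111101000000000101 → 1, fb=0
4: 1101111010000000001010 → 1, fb=1
5: 1011110100000000010101 → 1, fb=0
6: 0111101000000000101010 → 0, fb=0
7: 1111010000000001010100 → 1, fb=1
8: 1110100000000010101001 → 1, fb=0
9: 1101000000000101010010 → 1, fb=1
10: 1010000000001010100101 → 1, fb=0
11: 0100000000010101001010 → 0, fb=0
12: 1000000000101010010100 → 1, fb=1
13: 0000000001010100101001 → 0, fb=1
14: 0000000010101001010011 → 0, fb=1
15: 0000000101010010100111 → 0, fb=1
16: 0000001010100101001111 → 0, fb=1
17: 0000010101001010011111 → 0, fb=1
18: 0000101010010100111111 → 0, fb=1
19: 0001010100101001111111 → 0, fb=1
20: 0010101001010011111111 → 0, fb=1
21: 0101010010100111111111 → 0, fb=1
22: 1010100101001111111111 → 1, fb=0
23: 0101001010011111111110 → 0, fb=0
24: 1010010100111111111100 → 1, fb=1
25: 0100101001111111111001 → 0, fb=1
26: 1001010011111111110011 → 1, fb=0
27: 0010100111111111100110 → 0, fb=0
28: 0101001111111111001100 → 0, fb=0
29: 1010011111111110011000 → 1, fb=1
30: 0100111111111100110001 → 0, fb=1
31: 1001111111111001100011 → 1, fb=0
32: 0011111111110011000110 → 0, fb=0
33: 0111111111100110001100 → 0, fb=0
34: 1111111111001100011000 → 1, fb=1
35: 1111111110011000110001 → 1, fb=0
36: 1111111100110001100010 → 1, fb=1
37: 1111111001100011000101 → 1, fb=0
38: 1111110011000110001010 → 1, fb=1
39: 1111100110001100010101 → 1, fb=0
40: 1111001100011000101010 → 1, fb=1
41: 1110011000110001010101 → 1, fb=0
42: 1100110001100010101010 → 1, fb=1
43: 1001100011000101010101 → 1, fb=0
44: 0011000110001010101010 → 0, fb=0
45: 0110001100010101010100 → 0, fb=0
46: 1100011000101010101000 → 1, fb=1
47: 1000110001010101010001 → 1, fb=0
48: 0001100010101010100010 → 0, fb=0
49: 0011000101010101000100 → 0, fb=0
50: 0110001010101010001000 → 0, fb=0
51: 1100010101010100010000 → 1, fb=1
52: 1000101010101000100001 → 1, fb=0
53: 0001010101010001000010 → 0, fb=0
54: 0010101010100010000100 → 0, fb=0
55: 0101010101000100001000 → 0, fb=0
56: 1010101010001000010000 → 1, fb=1
57: 0101010100010000100001 → 0, fb=1
58: 1010101000100001000011 → 1, fb=0
59: 0101010001000010000110 → 0, fb=0
60: 1010100010000100001100 → 1, fb=1
61: 0101000100001000011001 → 0, fb=1
62: 1010001000010000110011 → 1, fb=0
63: 0100010000100001100110 → 0, fb=0
64: 1000100001000011001100 → 1, fb=1
65: 0001000010000110011001 → 0, fb=1
66: 0010000100001100110011 → 0, fb=1
67: 0100001000011001100111 → 0, fb=1
68: 1000010000110011001111 → 1, fb=0
69: 0000100001100110011110 → 0, fb=0
70: 0001000011001100111100 → 0, fb=0
71: 0010000110011001111000 → 0, fb=0
72: 0100001100110011110000 → 0, fb=0
73: 1000011001100111100000 → 1, fb=1
74: 0000110011001111000001 → 0, fb=1
75: 0001100110011110000011 → 0, fb=1
76: 0011001100111100000111 → 0, fb=1
77: 0110011001111000001111 → 0, fb=1
78: 1100110011110000011111 → 1, fb=0
79: 1001100111100000111110 → 1, fb=1
80: 0011001111000001111101 → 0, fb=1
81: 0110011110000011111011 → 0, fb=1

1111110111101000000000101010010100111111111100110001100010101010100010000100001100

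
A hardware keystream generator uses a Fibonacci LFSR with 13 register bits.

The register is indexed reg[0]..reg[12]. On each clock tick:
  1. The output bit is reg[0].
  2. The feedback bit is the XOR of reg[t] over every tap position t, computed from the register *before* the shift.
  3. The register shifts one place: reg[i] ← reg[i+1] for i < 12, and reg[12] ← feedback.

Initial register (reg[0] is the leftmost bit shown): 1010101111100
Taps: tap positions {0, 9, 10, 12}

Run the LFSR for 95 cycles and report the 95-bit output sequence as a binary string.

k : reg_k → out_k, fb_k
0: 1010101111100 → 1, fb=1
1: 0101011111001 → 0, fb=0
2: 1010111110010 → 1, fb=1
3: 0101111100101 → 0, fb=0
4: 1011111001010 → 1, fb=0
5: 0111110010100 → 0, fb=1
6: 1111100101001 → 1, fb=1
7: 1111001010011 → 1, fb=0
8: 1110010100110 → 1, fb=0
9: 1100101001100 → 1, fb=1
10: 1001010011001 → 1, fb=1
11: 0010100110011 → 0, fb=1
12: 0101001100111 → 0, fb=0
13: 1010011001110 → 1, fb=1
14: 0100110011101 → 0, fb=1
15: 1001100111011 → 1, fb=1
16: 0011001110111 → 0, fb=0
17: 0110011101110 → 0, fb=0
18: 1100111011100 → 1, fb=1
19: 1001110111001 → 1, fb=1
20: 0011101110011 → 0, fb=1
21: 0111011100111 → 0, fb=0
22: 1110111001110 → 1, fb=1
23: 1101110011101 → 1, fb=0
24: 1011100111010 → 1, fb=0
25: 0111001110100 → 0, fb=1
26: 1110011101001 → 1, fb=1
27: 1100111010011 → 1, fb=0
28: 1001110100110 → 1, fb=0
29: 0011101001100 → 0, fb=0
30: 0111010011000 → 0, fb=1
31: 1110100110001 → 1, fb=0
32: 1101001100010 → 1, fb=1
33: 1010011000101 → 1, fb=1
34: 0100110001011 → 0, fb=0
35: 1001100010110 → 1, fb=0
36: 0011000101100 → 0, fb=0
37: 0110001011000 → 0, fb=1
38: 1100010110001 → 1, fb=0
39: 1000101100010 → 1, fb=1
40: 0001011000101 → 0, fb=0
41: 0010110001010 → 0, fb=1
42: 0101100010101 → 0, fb=0
43: 1011000101010 → 1, fb=0
44: 0110001010100 → 0, fb=1
45: 1100010101001 → 1, fb=1
46: 1000101010011 → 1, fb=0
47: 0001010100110 → 0, fb=1
48: 0010101001101 → 0, fb=1
49: 0101010011011 → 0, fb=0
50: 1010100110110 → 1, fb=0
51: 0101001101100 → 0, fb=0
52: 1010011011000 → 1, fb=0
53: 0100110110000 → 0, fb=0
54: 1001101100000 → 1, fb=1
55: 0011011000001 → 0, fb=1
56: 0110110000011 → 0, fb=1
57: 1101100000111 → 1, fb=1
58: 1011000001111 → 1, fb=0
59: 0110000011110 → 0, fb=0
60: 1100000111100 → 1, fb=1
61: 1000001111001 → 1, fb=1
62: 0000011110011 → 0, fb=1
63: 0000111100111 → 0, fb=0
64: 0001111001110 → 0, fb=0
65: 0011110011100 → 0, fb=0
66: 0111100111000 → 0, fb=1
67: 1111001110001 → 1, fb=0
68: 1110011100010 → 1, fb=1
69: 1100111000101 → 1, fb=1
70: 1001110001011 → 1, fb=1
71: 0011100010111 → 0, fb=0
72: 0111000101110 → 0, fb=0
73: 1110001011100 → 1, fb=1
74: 1100010111001 → 1, fb=1
75: 1000101110011 → 1, fb=0
76: 0001011100110 → 0, fb=1
77: 0010111001101 → 0, fb=1
78: 0101110011011 → 0, fb=0
79: 1011100110110 → 1, fb=0
80: 0111001101100 → 0, fb=0
81: 1110011011000 → 1, fb=0
82: 1100110110000 → 1, fb=1
83: 1001101100001 → 1, fb=0
84: 0011011000010 → 0, fb=0
85: 0110110000100 → 0, fb=1
86: 1101100001001 → 1, fb=1
87: 1011000010011 → 1, fb=0
88: 0110000100110 → 0, fb=1
89: 1100001001101 → 1, fb=0
90: 1000010011010 → 1, fb=0
91: 0000100110100 → 0, fb=1
92: 0001001101001 → 0, fb=0
93: 0010011010010 → 0, fb=0
94: 0100110100100 → 0, fb=1

10101011111001010011001110111001110100110001011000101010011011000001111001110001011100110110000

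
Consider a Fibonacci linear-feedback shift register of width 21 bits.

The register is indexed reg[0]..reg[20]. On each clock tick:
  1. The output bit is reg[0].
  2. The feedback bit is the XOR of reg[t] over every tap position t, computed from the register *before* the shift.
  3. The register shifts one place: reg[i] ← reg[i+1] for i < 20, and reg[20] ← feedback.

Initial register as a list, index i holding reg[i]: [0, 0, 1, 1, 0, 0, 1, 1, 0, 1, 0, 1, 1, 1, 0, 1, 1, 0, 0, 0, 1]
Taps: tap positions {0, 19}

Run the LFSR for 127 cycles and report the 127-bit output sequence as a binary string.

0011001101011101100010110100100011011010111000101111100011101100000100110000011011010101111000000011100010001100000000011010111

tick  register→output (feedback)
  0  001100110101110110001→0 (0)
  1  011001101011101100010→0 (1)
  2  110011010111011000101→1 (1)
  3  100110101110110001011→1 (0)
  4  001101011101100010110→0 (1)
  5  011010111011000101101→0 (0)
  6  110101110110001011010→1 (0)
  7  101011101100010110100→1 (1)
  8  010111011000101101001→0 (0)
  9  101110110001011010010→1 (0)
 10  011101100010110100100→0 (0)
 11  111011000101101001000→1 (1)
 12  110110001011010010001→1 (1)
 13  101100010110100100011→1 (0)
 14  011000101101001000110→0 (1)
 15  110001011010010001101→1 (1)
 16  100010110100100011011→1 (0)
 17  000101101001000110110→0 (1)
 18  001011010010001101101→0 (0)
 19  010110100100011011010→0 (1)
 20  101101001000110110101→1 (1)
 21  011010010001101101011→0 (1)
 22  110100100011011010111→1 (0)
 23  101001000110110101110→1 (0)
 24  010010001101101011100→0 (0)
 25  100100011011010111000→1 (1)
 26  001000110110101110001→0 (0)
 27  010001101101011100010→0 (1)
 28  100011011010111000101→1 (1)
 29  000110110101110001011→0 (1)
 30  001101101011100010111→0 (1)
 31  011011010111000101111→0 (1)
 32  110110101110001011111→1 (0)
 33  101101011100010111110→1 (0)
 34  011010111000101111100→0 (0)
 35  110101110001011111000→1 (1)
 36  101011100010111110001→1 (1)
 37  010111000101111100011→0 (1)
 38  101110001011111000111→1 (0)
 39  011100010111110001110→0 (1)
 40  111000101111100011101→1 (1)
 41  110001011111000111011→1 (0)
 42  100010111110001110110→1 (0)
 43  000101111100011101100→0 (0)
 44  001011111000111011000→0 (0)
 45  010111110001110110000→0 (0)
 46  101111100011101100000→1 (1)
 47  011111000111011000001→0 (0)
 48  111110001110110000010→1 (0)
 49  111100011101100000100→1 (1)
 50  111000111011000001001→1 (1)
 51  110001110110000010011→1 (0)
 52  100011101100000100110→1 (0)
 53  000111011000001001100→0 (0)
 54  001110110000010011000→0 (0)
 55  011101100000100110000→0 (0)
 56  111011000001001100000→1 (1)
 57  110110000010011000001→1 (1)
 58  101100000100110000011→1 (0)
 59  011000001001100000110→0 (1)
 60  110000010011000001101→1 (1)
 61  100000100110000011011→1 (0)
 62  000001001100000110110→0 (1)
 63  000010011000001101101→0 (0)
 64  000100110000011011010→0 (1)
 65  001001100000110110101→0 (0)
 66  010011000001101101010→0 (1)
 67  100110000011011010101→1 (1)
 68  001100000110110101011→0 (1)
 69  011000001101101010111→0 (1)
 70  110000011011010101111→1 (0)
 71  100000110110101011110→1 (0)
 72  000001101101010111100→0 (0)
 73  000011011010101111000→0 (0)
 74  000110110101011110000→0 (0)
 75  001101101010111100000→0 (0)
 76  011011010101111000000→0 (0)
 77  110110101011110000000→1 (1)
 78  101101010111100000001→1 (1)
 79  011010101111000000011→0 (1)
 80  110101011110000000111→1 (0)
 81  101010111100000001110→1 (0)
 82  010101111000000011100→0 (0)
 83  101011110000000111000→1 (1)
 84  010111100000001110001→0 (0)
 85  101111000000011100010→1 (0)
 86  011110000000111000100→0 (0)
 87  111100000001110001000→1 (1)
 88  111000000011100010001→1 (1)
 89  110000000111000100011→1 (0)
 90  100000001110001000110→1 (0)
 91  000000011100010001100→0 (0)
 92  000000111000100011000→0 (0)
 93  000001110001000110000→0 (0)
 94  000011100010001100000→0 (0)
 95  000111000100011000000→0 (0)
 96  001110001000110000000→0 (0)
 97  011100010001100000000→0 (0)
 98  111000100011000000000→1 (1)
 99  110001000110000000001→1 (1)
100  100010001100000000011→1 (0)
101  000100011000000000110→0 (1)
102  001000110000000001101→0 (0)
103  010001100000000011010→0 (1)
104  100011000000000110101→1 (1)
105  000110000000001101011→0 (1)
106  001100000000011010111→0 (1)
107  011000000000110101111→0 (1)
108  110000000001101011111→1 (0)
109  100000000011010111110→1 (0)
110  000000000110101111100→0 (0)
111  000000001101011111000→0 (0)
112  000000011010111110000→0 (0)
113  000000110101111100000→0 (0)
114  000001101011111000000→0 (0)
115  000011010111110000000→0 (0)
116  000110101111100000000→0 (0)
117  001101011111000000000→0 (0)
118  011010111110000000000→0 (0)
119  110101111100000000000→1 (1)
120  101011111000000000001→1 (1)
121  010111110000000000011→0 (1)
122  101111100000000000111→1 (0)
123  011111000000000001110→0 (1)
124  111110000000000011101→1 (1)
125  111100000000000111011→1 (0)
126  111000000000001110110→1 (0)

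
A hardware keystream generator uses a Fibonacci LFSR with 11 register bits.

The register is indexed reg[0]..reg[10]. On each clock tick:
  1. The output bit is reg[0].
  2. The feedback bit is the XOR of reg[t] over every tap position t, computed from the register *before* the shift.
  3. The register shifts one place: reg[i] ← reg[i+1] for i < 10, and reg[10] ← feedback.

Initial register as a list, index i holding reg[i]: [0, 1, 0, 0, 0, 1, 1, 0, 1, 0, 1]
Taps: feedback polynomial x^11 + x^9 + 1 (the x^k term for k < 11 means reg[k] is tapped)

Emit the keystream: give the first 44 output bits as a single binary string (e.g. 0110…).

01000110101000001110111111100100110011110100

tick  register→output (feedback)
  0  01000110101→0 (0)
  1  10001101010→1 (0)
  2  00011010100→0 (0)
  3  00110101000→0 (0)
  4  01101010000→0 (0)
  5  11010100000→1 (1)
  6  10101000001→1 (1)
  7  01010000011→0 (1)
  8  10100000111→1 (0)
  9  01000001110→0 (1)
 10  10000011101→1 (1)
 11  00000111011→0 (1)
 12  00001110111→0 (1)
 13  00011101111→0 (1)
 14  00111011111→0 (1)
 15  01110111111→0 (1)
 16  11101111111→1 (0)
 17  11011111110→1 (0)
 18  10111111100→1 (1)
 19  01111111001→0 (0)
 20  11111110010→1 (0)
 21  11111100100→1 (1)
 22  11111001001→1 (1)
 23  11110010011→1 (0)
 24  11100100110→1 (0)
 25  11001001100→1 (1)
 26  10010011001→1 (1)
 27  00100110011→0 (1)
 28  01001100111→0 (1)
 29  10011001111→1 (0)
 30  00110011110→0 (1)
 31  01100111101→0 (0)
 32  11001111010→1 (0)
 33  10011110100→1 (1)
 34  00111101001→0 (0)
 35  01111010010→0 (1)
 36  11110100101→1 (1)
 37  11101001011→1 (0)
 38  11010010110→1 (0)
 39  10100101100→1 (1)
 40  01001011001→0 (0)
 41  10010110010→1 (0)
 42  00101100100→0 (0)
 43  01011001000→0 (0)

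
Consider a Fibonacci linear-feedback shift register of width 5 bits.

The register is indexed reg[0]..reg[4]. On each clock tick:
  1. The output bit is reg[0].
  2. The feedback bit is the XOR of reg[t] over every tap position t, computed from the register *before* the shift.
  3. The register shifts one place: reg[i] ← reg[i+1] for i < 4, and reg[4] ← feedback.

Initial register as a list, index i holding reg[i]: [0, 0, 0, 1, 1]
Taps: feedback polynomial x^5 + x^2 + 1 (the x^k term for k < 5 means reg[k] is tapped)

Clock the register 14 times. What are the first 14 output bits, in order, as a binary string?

step | reg (before) | out | fb
   0 | 00011 | 0 | 0
   1 | 00110 | 0 | 1
   2 | 01101 | 0 | 1
   3 | 11011 | 1 | 1
   4 | 10111 | 1 | 0
   5 | 01110 | 0 | 1
   6 | 11101 | 1 | 0
   7 | 11010 | 1 | 1
   8 | 10101 | 1 | 0
   9 | 01010 | 0 | 0
  10 | 10100 | 1 | 0
  11 | 01000 | 0 | 0
  12 | 10000 | 1 | 1
  13 | 00001 | 0 | 0

00011011101010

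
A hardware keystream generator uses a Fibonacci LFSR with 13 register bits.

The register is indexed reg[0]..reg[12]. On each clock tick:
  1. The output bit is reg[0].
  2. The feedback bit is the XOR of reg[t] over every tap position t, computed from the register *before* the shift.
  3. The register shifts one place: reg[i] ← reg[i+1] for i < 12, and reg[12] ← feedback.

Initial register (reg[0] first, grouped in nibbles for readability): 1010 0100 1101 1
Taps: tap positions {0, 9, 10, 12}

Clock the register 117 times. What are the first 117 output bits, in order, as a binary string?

101001001101110110001010000010010100100101011000100111110110101000010000011011010101011101011000001010011011011101100

tick  register→output (feedback)
  0  1010010011011→1 (1)
  1  0100100110111→0 (0)
  2  1001001101110→1 (1)
  3  0010011011101→0 (1)
  4  0100110111011→0 (0)
  5  1001101110110→1 (0)
  6  0011011101100→0 (0)
  7  0110111011000→0 (1)
  8  1101110110001→1 (0)
  9  1011101100010→1 (1)
 10  0111011000101→0 (0)
 11  1110110001010→1 (0)
 12  1101100010100→1 (0)
 13  1011000101000→1 (0)
 14  0110001010000→0 (0)
 15  1100010100000→1 (1)
 16  1000101000001→1 (0)
 17  0001010000010→0 (0)
 18  0010100000100→0 (1)
 19  0101000001001→0 (0)
 20  1010000010010→1 (1)
 21  0100000100101→0 (0)
 22  1000001001010→1 (0)
 23  0000010010100→0 (1)
 24  0000100101001→0 (0)
 25  0001001010010→0 (0)
 26  0010010100100→0 (1)
 27  0100101001001→0 (0)
 28  1001010010010→1 (1)
 29  0010100100101→0 (0)
 30  0101001001010→0 (1)
 31  1010010010101→1 (1)
 32  0100100101011→0 (0)
 33  1001001010110→1 (0)
 34  0010010101100→0 (0)
 35  0100101011000→0 (1)
 36  1001010110001→1 (0)
 37  0010101100010→0 (0)
 38  0101011000100→0 (1)
 39  1010110001001→1 (1)
 40  0101100010011→0 (1)
 41  1011000100111→1 (1)
 42  0110001001111→0 (1)
 43  1100010011111→1 (0)
 44  1000100111110→1 (1)
 45  0001001111101→0 (1)
 46  0010011111011→0 (0)
 47  0100111110110→0 (1)
 48  1001111101101→1 (0)
 49  0011111011010→0 (1)
 50  0111110110101→0 (0)
 51  1111101101010→1 (0)
 52  1111011010100→1 (0)
 53  1110110101000→1 (0)
 54  1101101010000→1 (1)
 55  1011010100001→1 (0)
 56  0110101000010→0 (0)
 57  1101010000100→1 (0)
 58  1010100001000→1 (0)
 59  0101000010000→0 (0)
 60  1010000100000→1 (1)
 61  0100001000001→0 (1)
 62  1000010000011→1 (0)
 63  0000100000110→0 (1)
 64  0001000001101→0 (1)
 65  0010000011011→0 (0)
 66  0100000110110→0 (1)
 67  1000001101101→1 (0)
 68  0000011011010→0 (1)
 69  0000110110101→0 (0)
 70  0001101101010→0 (1)
 71  0011011010101→0 (0)
 72  0110110101010→0 (1)
 73  1101101010101→1 (1)
 74  1011010101011→1 (1)
 75  0110101010111→0 (0)
 76  1101010101110→1 (1)
 77  1010101011101→1 (0)
 78  0101010111010→0 (1)
 79  1010101110101→1 (1)
 80  0101011101011→0 (0)
 81  1010111010110→1 (0)
 82  0101110101100→0 (0)
 83  1011101011000→1 (0)
 84  0111010110000→0 (0)
 85  1110101100000→1 (1)
 86  1101011000001→1 (0)
 87  1010110000010→1 (1)
 88  0101100000101→0 (0)
 89  1011000001010→1 (0)
 90  0110000010100→0 (1)
 91  1100000101001→1 (1)
 92  1000001010011→1 (0)
 93  0000010100110→0 (1)
 94  0000101001101→0 (1)
 95  0001010011011→0 (0)
 96  0010100110110→0 (1)
 97  0101001101101→0 (1)
 98  1010011011011→1 (1)
 99  0100110110111→0 (0)
100  1001101101110→1 (1)
101  0011011011101→0 (1)
102  0110110111011→0 (0)
103  1101101110110→1 (0)
104  1011011101100→1 (1)
105  0110111011001→0 (0)
106  1101110110010→1 (1)
107  1011101100101→1 (1)
108  0111011001011→0 (0)
109  1110110010110→1 (0)
110  1101100101100→1 (1)
111  1011001011001→1 (1)
112  0110010110011→0 (1)
113  1100101100111→1 (1)
114  1001011001111→1 (0)
115  0010110011110→0 (0)
116  0101100111100→0 (0)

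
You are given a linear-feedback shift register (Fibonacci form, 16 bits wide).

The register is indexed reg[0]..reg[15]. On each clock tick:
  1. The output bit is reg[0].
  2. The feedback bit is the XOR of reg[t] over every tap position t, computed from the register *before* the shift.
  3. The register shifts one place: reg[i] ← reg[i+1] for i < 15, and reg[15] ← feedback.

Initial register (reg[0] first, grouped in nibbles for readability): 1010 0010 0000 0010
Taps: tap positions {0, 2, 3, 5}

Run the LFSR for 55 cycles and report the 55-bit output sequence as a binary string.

1010001000000010011110100101011100001011010100100001011

k : reg_k → out_k, fb_k
0: 1010001000000010 → 1, fb=0
1: 0100010000000100 → 0, fb=1
2: 1000100000001001 → 1, fb=1
3: 0001000000010011 → 0, fb=1
4: 0010000000100111 → 0, fb=1
5: 0100000001001111 → 0, fb=0
6: 1000000010011110 → 1, fb=1
7: 0000000100111101 → 0, fb=0
8: 0000001001111010 → 0, fb=0
9: 0000010011110100 → 0, fb=1
10: 0000100111101001 → 0, fb=0
11: 0001001111010010 → 0, fb=1
12: 0010011110100101 → 0, fb=0
13: 0100111101001010 → 0, fb=1
14: 1001111010010101 → 1, fb=1
15: 0011110100101011 → 0, fb=1
16: 0111101001010111 → 0, fb=0
17: 1111010010101110 → 1, fb=0
18: 1110100101011100 → 1, fb=0
19: 1101001010111000 → 1, fb=0
20: 1010010101110000 → 1, fb=1
21: 0100101011100001 → 0, fb=0
22: 1001010111000010 → 1, fb=1
23: 0010101110000101 → 0, fb=1
24: 0101011100001011 → 0, fb=0
25: 1010111000010110 → 1, fb=1
26: 0101110000101101 → 0, fb=0
27: 1011100001011010 → 1, fb=1
28: 0111000010110101 → 0, fb=0
29: 1110000101101010 → 1, fb=0
30: 1100001011010100 → 1, fb=1
31: 1000010110101001 → 1, fb=0
32: 0000101101010010 → 0, fb=0
33: 0001011010100100 → 0, fb=0
34: 0010110101001000 → 0, fb=0
35: 0101101010010000 → 0, fb=1
36: 1011010100100001 → 1, fb=0
37: 0110101001000010 → 0, fb=1
38: 1101010010000101 → 1, fb=1
39: 1010100100001011 → 1, fb=0
40: 0101001000010110 → 0, fb=1
41: 1010010000101101 → 1, fb=1
42: 0100100001011011 → 0, fb=0
43: 1001000010110110 → 1, fb=0
44: 0010000101101100 → 0, fb=1
45: 0100001011011001 → 0, fb=0
46: 1000010110110010 → 1, fb=0
47: 0000101101100100 → 0, fb=0
48: 0001011011001000 → 0, fb=0
49: 0010110110010000 → 0, fb=0
50: 0101101100100000 → 0, fb=1
51: 1011011001000001 → 1, fb=0
52: 0110110010000010 → 0, fb=0
53: 1101100100000100 → 1, fb=0
54: 1011001000001000 → 1, fb=1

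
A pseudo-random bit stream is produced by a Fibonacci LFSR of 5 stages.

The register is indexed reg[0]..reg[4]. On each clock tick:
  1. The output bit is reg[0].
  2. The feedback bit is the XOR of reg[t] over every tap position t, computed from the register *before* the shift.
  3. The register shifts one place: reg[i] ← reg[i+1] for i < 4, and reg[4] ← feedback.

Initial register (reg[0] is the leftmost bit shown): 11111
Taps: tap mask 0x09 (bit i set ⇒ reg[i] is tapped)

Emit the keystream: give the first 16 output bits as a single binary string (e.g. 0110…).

tick  register→output (feedback)
  0  11111→1 (0)
  1  11110→1 (0)
  2  11100→1 (1)
  3  11001→1 (1)
  4  10011→1 (0)
  5  00110→0 (1)
  6  01101→0 (0)
  7  11010→1 (0)
  8  10100→1 (1)
  9  01001→0 (0)
 10  10010→1 (0)
 11  00100→0 (0)
 12  01000→0 (0)
 13  10000→1 (1)
 14  00001→0 (0)
 15  00010→0 (1)

1111100110100100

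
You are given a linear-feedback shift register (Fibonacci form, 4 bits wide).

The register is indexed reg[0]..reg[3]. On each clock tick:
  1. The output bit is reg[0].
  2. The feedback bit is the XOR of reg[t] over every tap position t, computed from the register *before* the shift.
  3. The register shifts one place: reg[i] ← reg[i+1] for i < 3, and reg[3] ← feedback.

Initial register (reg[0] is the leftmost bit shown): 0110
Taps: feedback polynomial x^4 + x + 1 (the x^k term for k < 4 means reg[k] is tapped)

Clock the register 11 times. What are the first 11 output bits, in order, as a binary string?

01101011110

k : reg_k → out_k, fb_k
0: 0110 → 0, fb=1
1: 1101 → 1, fb=0
2: 1010 → 1, fb=1
3: 0101 → 0, fb=1
4: 1011 → 1, fb=1
5: 0111 → 0, fb=1
6: 1111 → 1, fb=0
7: 1110 → 1, fb=0
8: 1100 → 1, fb=0
9: 1000 → 1, fb=1
10: 0001 → 0, fb=0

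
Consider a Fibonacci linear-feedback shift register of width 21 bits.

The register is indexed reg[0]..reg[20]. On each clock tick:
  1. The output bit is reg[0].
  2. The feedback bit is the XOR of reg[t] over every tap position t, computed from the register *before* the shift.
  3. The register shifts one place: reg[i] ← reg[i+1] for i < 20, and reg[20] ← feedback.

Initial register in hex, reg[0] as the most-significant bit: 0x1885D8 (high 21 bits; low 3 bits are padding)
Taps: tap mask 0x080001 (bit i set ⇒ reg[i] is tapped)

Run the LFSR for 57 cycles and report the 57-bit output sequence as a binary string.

k : reg_k → out_k, fb_k
0: 000110001000010111011 → 0, fb=1
1: 001100010000101110111 → 0, fb=1
2: 011000100001011101111 → 0, fb=1
3: 110001000010111011111 → 1, fb=0
4: 100010000101110111110 → 1, fb=0
5: 000100001011101111100 → 0, fb=0
6: 001000010111011111000 → 0, fb=0
7: 010000101110111110000 → 0, fb=0
8: 100001011101111100000 → 1, fb=1
9: 000010111011111000001 → 0, fb=0
10: 000101110111110000010 → 0, fb=1
11: 001011101111100000101 → 0, fb=0
12: 010111011111000001010 → 0, fb=1
13: 101110111110000010101 → 1, fb=1
14: 011101111100000101011 → 0, fb=1
15: 111011111000001010111 → 1, fb=0
16: 110111110000010101110 → 1, fb=0
17: 101111100000101011100 → 1, fb=1
18: 011111000001010111001 → 0, fb=0
19: 111110000010101110010 → 1, fb=0
20: 111100000101011100100 → 1, fb=1
21: 111000001010111001001 → 1, fb=1
22: 110000010101110010011 → 1, fb=0
23: 100000101011100100110 → 1, fb=0
24: 000001010111001001100 → 0, fb=0
25: 000010101110010011000 → 0, fb=0
26: 000101011100100110000 → 0, fb=0
27: 001010111001001100000 → 0, fb=0
28: 010101110010011000000 → 0, fb=0
29: 101011100100110000000 → 1, fb=1
30: 010111001001100000001 → 0, fb=0
31: 101110010011000000010 → 1, fb=0
32: 011100100110000000100 → 0, fb=0
33: 111001001100000001000 → 1, fb=1
34: 110010011000000010001 → 1, fb=1
35: 100100110000000100011 → 1, fb=0
36: 001001100000001000110 → 0, fb=1
37: 010011000000010001101 → 0, fb=0
38: 100110000000100011010 → 1, fb=0
39: 001100000001000110100 → 0, fb=0
40: 011000000010001101000 → 0, fb=0
41: 110000000100011010000 → 1, fb=1
42: 100000001000110100001 → 1, fb=1
43: 000000010001101000011 → 0, fb=1
44: 000000100011010000111 → 0, fb=1
45: 000001000110100001111 → 0, fb=1
46: 000010001101000011111 → 0, fb=1
47: 000100011010000111111 → 0, fb=1
48: 001000110100001111111 → 0, fb=1
49: 010001101000011111111 → 0, fb=1
50: 100011010000111111111 → 1, fb=0
51: 000110100001111111110 → 0, fb=1
52: 001101000011111111101 → 0, fb=0
53: 011010000111111111010 → 0, fb=1
54: 110100001111111110101 → 1, fb=1
55: 101000011111111101011 → 1, fb=0
56: 010000111111111010110 → 0, fb=1

000110001000010111011111000001010111001001100000001000110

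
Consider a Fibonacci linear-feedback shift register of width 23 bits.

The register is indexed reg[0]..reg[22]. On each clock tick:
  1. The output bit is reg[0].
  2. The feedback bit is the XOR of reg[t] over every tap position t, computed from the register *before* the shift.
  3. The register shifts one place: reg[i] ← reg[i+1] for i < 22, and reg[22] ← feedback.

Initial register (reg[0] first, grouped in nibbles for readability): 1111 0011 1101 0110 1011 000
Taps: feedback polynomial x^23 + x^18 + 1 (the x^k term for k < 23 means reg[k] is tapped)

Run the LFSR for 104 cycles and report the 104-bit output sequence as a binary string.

k : reg_k → out_k, fb_k
0: 11110011110101101011000 → 1, fb=0
1: 11100111101011010110000 → 1, fb=0
2: 11001111010110101100000 → 1, fb=1
3: 10011110101101011000001 → 1, fb=1
4: 00111101011010110000011 → 0, fb=0
5: 01111010110101100000110 → 0, fb=0
6: 11110101101011000001100 → 1, fb=1
7: 11101011010110000011001 → 1, fb=0
8: 11010110101100000110010 → 1, fb=0
9: 10101101011000001100100 → 1, fb=1
10: 01011010110000011001001 → 0, fb=0
11: 10110101100000110010010 → 1, fb=0
12: 01101011000001100100100 → 0, fb=0
13: 11010110000011001001000 → 1, fb=1
14: 10101100000110010010001 → 1, fb=0
15: 01011000001100100100010 → 0, fb=0
16: 10110000011001001000100 → 1, fb=1
17: 01100000110010010001001 → 0, fb=0
18: 11000001100100100010010 → 1, fb=0
19: 10000011001001000100100 → 1, fb=1
20: 00000110010010001001001 → 0, fb=0
21: 00001100100100010010010 → 0, fb=1
22: 00011001001000100100101 → 0, fb=0
23: 00110010010001001001010 → 0, fb=0
24: 01100100100010010010100 → 0, fb=1
25: 11001001000100100101001 → 1, fb=1
26: 10010010001001001010011 → 1, fb=0
27: 00100100010010010100110 → 0, fb=0
28: 01001000100100101001100 → 0, fb=0
29: 10010001001001010011000 → 1, fb=0
30: 00100010010010100110000 → 0, fb=1
31: 01000100100101001100001 → 0, fb=0
32: 10001001001010011000010 → 1, fb=1
33: 00010010010100110000101 → 0, fb=0
34: 00100100101001100001010 → 0, fb=0
35: 01001001010011000010100 → 0, fb=1
36: 10010010100110000101001 → 1, fb=1
37: 00100101001100001010011 → 0, fb=1
38: 01001010011000010100111 → 0, fb=0
39: 10010100110000101001110 → 1, fb=1
40: 00101001100001010011101 → 0, fb=1
41: 01010011000010100111011 → 0, fb=1
42: 10100110000101001110111 → 1, fb=0
43: 01001100001010011101110 → 0, fb=0
44: 10011000010100111011100 → 1, fb=0
45: 00110000101001110111000 → 0, fb=1
46: 01100001010011101110001 → 0, fb=1
47: 11000010100111011100011 → 1, fb=1
48: 10000101001110111000111 → 1, fb=1
49: 00001010011101110001111 → 0, fb=0
50: 00010100111011100011110 → 0, fb=1
51: 00101001110111000111101 → 0, fb=1
52: 01010011101110001111011 → 0, fb=1
53: 10100111011100011110111 → 1, fb=0
54: 01001110111000111101110 → 0, fb=0
55: 10011101110001111011100 → 1, fb=0
56: 00111011100011110111000 → 0, fb=1
57: 01110111000111101110001 → 0, fb=1
58: 11101110001111011100011 → 1, fb=1
59: 11011100011110111000111 → 1, fb=1
60: 10111000111101110001111 → 1, fb=1
61: 01110001111011100011111 → 0, fb=1
62: 11100011110111000111111 → 1, fb=0
63: 11000111101110001111110 → 1, fb=0
64: 10001111011100011111100 → 1, fb=0
65: 00011110111000111111000 → 0, fb=1
66: 00111101110001111110001 → 0, fb=1
67: 01111011100011111100011 → 0, fb=0
68: 11110111000111111000110 → 1, fb=1
69: 11101110001111110001101 → 1, fb=1
70: 11011100011111100011011 → 1, fb=0
71: 10111000111111000110110 → 1, fb=0
72: 01110001111110001101100 → 0, fb=0
73: 11100011111100011011000 → 1, fb=0
74: 11000111111000110110000 → 1, fb=0
75: 10001111110001101100000 → 1, fb=1
76: 00011111100011011000001 → 0, fb=0
77: 00111111000110110000010 → 0, fb=0
78: 01111110001101100000100 → 0, fb=0
79: 11111100011011000001000 → 1, fb=1
80: 11111000110110000010001 → 1, fb=0
81: 11110001101100000100010 → 1, fb=1
82: 11100011011000001000101 → 1, fb=1
83: 11000110110000010001011 → 1, fb=1
84: 10001101100000100010111 → 1, fb=0
85: 00011011000001000101110 → 0, fb=0
86: 00110110000010001011100 → 0, fb=1
87: 01101100000100010111001 → 0, fb=1
88: 11011000001000101110011 → 1, fb=0
89: 10110000010001011100110 → 1, fb=1
90: 01100000100010111001101 → 0, fb=0
91: 11000001000101110011010 → 1, fb=0
92: 10000010001011100110100 → 1, fb=0
93: 00000100010111001101000 → 0, fb=0
94: 00001000101110011010000 → 0, fb=1
95: 00010001011100110100001 → 0, fb=0
96: 00100010111001101000010 → 0, fb=0
97: 01000101110011010000100 → 0, fb=0
98: 10001011100110100001000 → 1, fb=1
99: 00010111001101000010001 → 0, fb=1
100: 00101110011010000100011 → 0, fb=0
101: 01011100110100001000110 → 0, fb=0
102: 10111001101000010001100 → 1, fb=1
103: 01110011010000100011001 → 0, fb=1

11110011110101101011000001100100100010010010100110000101001110111000111101110001111110001101100000100010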